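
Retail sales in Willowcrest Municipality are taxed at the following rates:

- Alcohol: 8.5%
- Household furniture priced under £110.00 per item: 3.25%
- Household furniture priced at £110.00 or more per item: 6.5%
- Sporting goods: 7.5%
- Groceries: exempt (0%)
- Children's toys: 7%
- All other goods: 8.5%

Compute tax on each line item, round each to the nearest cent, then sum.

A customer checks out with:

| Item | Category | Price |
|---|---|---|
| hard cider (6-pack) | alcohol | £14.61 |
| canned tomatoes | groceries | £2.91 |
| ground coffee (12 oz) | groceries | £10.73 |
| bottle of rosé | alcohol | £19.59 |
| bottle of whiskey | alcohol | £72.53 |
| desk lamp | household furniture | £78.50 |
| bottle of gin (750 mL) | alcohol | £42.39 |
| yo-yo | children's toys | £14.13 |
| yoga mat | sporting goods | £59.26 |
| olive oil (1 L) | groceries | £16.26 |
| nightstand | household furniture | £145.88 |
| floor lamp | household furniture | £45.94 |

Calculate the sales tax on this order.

Hard cider (6-pack) £14.61: alcohol → 8.5% → £1.24
Canned tomatoes £2.91: groceries → 0% → £0.00
Ground coffee (12 oz) £10.73: groceries → 0% → £0.00
Bottle of rosé £19.59: alcohol → 8.5% → £1.67
Bottle of whiskey £72.53: alcohol → 8.5% → £6.17
Desk lamp £78.50: household furniture, under £110.00 → 3.25% → £2.55
Bottle of gin (750 mL) £42.39: alcohol → 8.5% → £3.60
Yo-yo £14.13: children's toys → 7% → £0.99
Yoga mat £59.26: sporting goods → 7.5% → £4.44
Olive oil (1 L) £16.26: groceries → 0% → £0.00
Nightstand £145.88: household furniture, £110.00 or more → 6.5% → £9.48
Floor lamp £45.94: household furniture, under £110.00 → 3.25% → £1.49
Total tax = £1.24 + £1.67 + £6.17 + £2.55 + £3.60 + £0.99 + £4.44 + £9.48 + £1.49 = £31.63

£31.63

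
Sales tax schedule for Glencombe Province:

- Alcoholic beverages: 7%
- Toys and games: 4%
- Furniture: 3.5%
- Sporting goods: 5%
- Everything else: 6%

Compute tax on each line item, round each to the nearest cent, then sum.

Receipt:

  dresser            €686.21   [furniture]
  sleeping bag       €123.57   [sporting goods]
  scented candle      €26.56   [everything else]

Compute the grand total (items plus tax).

€868.13

Dresser €686.21: furniture → 3.5% → €24.02
Sleeping bag €123.57: sporting goods → 5% → €6.18
Scented candle €26.56: everything else → 6% → €1.59
Subtotal = €836.34; tax = €31.79; total due = €868.13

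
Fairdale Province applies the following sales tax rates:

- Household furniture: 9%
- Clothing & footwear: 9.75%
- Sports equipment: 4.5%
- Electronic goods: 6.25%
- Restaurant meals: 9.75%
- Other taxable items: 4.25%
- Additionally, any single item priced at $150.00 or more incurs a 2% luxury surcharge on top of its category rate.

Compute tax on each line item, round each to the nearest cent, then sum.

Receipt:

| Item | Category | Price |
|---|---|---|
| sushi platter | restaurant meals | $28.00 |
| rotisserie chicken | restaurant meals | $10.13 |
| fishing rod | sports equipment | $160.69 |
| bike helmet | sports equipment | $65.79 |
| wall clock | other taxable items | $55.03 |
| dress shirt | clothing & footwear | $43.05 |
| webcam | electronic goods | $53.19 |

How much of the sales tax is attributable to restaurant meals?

Sushi platter $28.00: restaurant meals → 9.75% → $2.73
Rotisserie chicken $10.13: restaurant meals → 9.75% → $0.99
Tax on restaurant meals = $2.73 + $0.99 = $3.72

$3.72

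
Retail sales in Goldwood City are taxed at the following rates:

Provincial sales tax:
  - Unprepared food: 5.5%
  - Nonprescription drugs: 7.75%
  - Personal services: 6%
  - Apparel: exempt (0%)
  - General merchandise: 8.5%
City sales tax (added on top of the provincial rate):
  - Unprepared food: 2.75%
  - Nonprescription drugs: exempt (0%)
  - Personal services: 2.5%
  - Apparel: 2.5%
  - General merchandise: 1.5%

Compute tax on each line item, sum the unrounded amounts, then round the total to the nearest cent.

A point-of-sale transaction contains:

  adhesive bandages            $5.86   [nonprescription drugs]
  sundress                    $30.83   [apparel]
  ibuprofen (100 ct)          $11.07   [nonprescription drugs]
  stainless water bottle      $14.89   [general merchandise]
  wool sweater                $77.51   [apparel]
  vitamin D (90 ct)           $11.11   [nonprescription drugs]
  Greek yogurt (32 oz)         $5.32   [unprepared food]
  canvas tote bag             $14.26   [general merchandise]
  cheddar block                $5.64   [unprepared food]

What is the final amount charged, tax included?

$185.19

Adhesive bandages $5.86: nonprescription drugs → 7.75% + 0% city = 7.75% → $0.45415
Sundress $30.83: apparel → 0% + 2.5% city = 2.5% → $0.77075
Ibuprofen (100 ct) $11.07: nonprescription drugs → 7.75% + 0% city = 7.75% → $0.857925
Stainless water bottle $14.89: general merchandise → 8.5% + 1.5% city = 10% → $1.489
Wool sweater $77.51: apparel → 0% + 2.5% city = 2.5% → $1.93775
Vitamin D (90 ct) $11.11: nonprescription drugs → 7.75% + 0% city = 7.75% → $0.861025
Greek yogurt (32 oz) $5.32: unprepared food → 5.5% + 2.75% city = 8.25% → $0.4389
Canvas tote bag $14.26: general merchandise → 8.5% + 1.5% city = 10% → $1.426
Cheddar block $5.64: unprepared food → 5.5% + 2.75% city = 8.25% → $0.4653
Subtotal = $176.49; unrounded tax = $8.7008 → $8.70; total due = $185.19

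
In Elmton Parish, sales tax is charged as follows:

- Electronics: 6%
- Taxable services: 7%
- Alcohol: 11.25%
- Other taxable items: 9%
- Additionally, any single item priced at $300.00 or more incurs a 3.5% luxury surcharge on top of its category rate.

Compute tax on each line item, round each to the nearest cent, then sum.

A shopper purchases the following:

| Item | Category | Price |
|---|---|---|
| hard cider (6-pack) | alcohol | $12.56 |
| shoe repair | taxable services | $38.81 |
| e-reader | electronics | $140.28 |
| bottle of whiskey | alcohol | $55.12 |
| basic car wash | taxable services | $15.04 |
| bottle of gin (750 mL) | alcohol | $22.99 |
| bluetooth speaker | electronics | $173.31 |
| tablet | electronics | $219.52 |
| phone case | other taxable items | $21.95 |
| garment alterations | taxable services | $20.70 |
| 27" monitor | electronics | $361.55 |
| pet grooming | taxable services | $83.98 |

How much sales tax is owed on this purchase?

$89.62

Hard cider (6-pack) $12.56: alcohol → 11.25% → $1.41
Shoe repair $38.81: taxable services → 7% → $2.72
E-reader $140.28: electronics → 6% → $8.42
Bottle of whiskey $55.12: alcohol → 11.25% → $6.20
Basic car wash $15.04: taxable services → 7% → $1.05
Bottle of gin (750 mL) $22.99: alcohol → 11.25% → $2.59
Bluetooth speaker $173.31: electronics → 6% → $10.40
Tablet $219.52: electronics → 6% → $13.17
Phone case $21.95: other taxable items → 9% → $1.98
Garment alterations $20.70: taxable services → 7% → $1.45
27" monitor $361.55: electronics → 6% + 3.5% surcharge = 9.5% → $34.35
Pet grooming $83.98: taxable services → 7% → $5.88
Total tax = $1.41 + $2.72 + $8.42 + $6.20 + $1.05 + $2.59 + $10.40 + $13.17 + $1.98 + $1.45 + $34.35 + $5.88 = $89.62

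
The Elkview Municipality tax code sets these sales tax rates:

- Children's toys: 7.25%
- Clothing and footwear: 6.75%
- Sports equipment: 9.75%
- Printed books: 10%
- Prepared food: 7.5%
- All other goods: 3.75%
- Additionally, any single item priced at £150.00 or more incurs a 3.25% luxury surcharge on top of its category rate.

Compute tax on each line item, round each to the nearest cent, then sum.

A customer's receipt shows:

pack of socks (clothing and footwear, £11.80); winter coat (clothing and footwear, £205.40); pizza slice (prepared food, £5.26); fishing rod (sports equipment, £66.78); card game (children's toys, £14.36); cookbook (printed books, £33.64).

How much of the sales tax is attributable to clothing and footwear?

Pack of socks £11.80: clothing and footwear → 6.75% → £0.80
Winter coat £205.40: clothing and footwear → 6.75% + 3.25% surcharge = 10% → £20.54
Tax on clothing and footwear = £0.80 + £20.54 = £21.34

£21.34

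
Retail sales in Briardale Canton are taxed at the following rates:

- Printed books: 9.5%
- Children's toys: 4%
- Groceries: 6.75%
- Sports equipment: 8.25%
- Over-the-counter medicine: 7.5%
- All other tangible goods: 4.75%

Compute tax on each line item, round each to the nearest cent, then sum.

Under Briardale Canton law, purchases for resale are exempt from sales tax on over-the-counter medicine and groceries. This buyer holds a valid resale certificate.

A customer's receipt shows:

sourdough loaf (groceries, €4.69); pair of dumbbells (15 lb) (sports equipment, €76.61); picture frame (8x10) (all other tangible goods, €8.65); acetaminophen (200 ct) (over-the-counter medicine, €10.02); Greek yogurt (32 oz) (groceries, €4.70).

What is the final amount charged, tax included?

€111.40

Sourdough loaf €4.69: groceries, buyer-exempt → 0% → €0.00
Pair of dumbbells (15 lb) €76.61: sports equipment → 8.25% → €6.32
Picture frame (8x10) €8.65: all other tangible goods → 4.75% → €0.41
Acetaminophen (200 ct) €10.02: over-the-counter medicine, buyer-exempt → 0% → €0.00
Greek yogurt (32 oz) €4.70: groceries, buyer-exempt → 0% → €0.00
Subtotal = €104.67; tax = €6.73; total due = €111.40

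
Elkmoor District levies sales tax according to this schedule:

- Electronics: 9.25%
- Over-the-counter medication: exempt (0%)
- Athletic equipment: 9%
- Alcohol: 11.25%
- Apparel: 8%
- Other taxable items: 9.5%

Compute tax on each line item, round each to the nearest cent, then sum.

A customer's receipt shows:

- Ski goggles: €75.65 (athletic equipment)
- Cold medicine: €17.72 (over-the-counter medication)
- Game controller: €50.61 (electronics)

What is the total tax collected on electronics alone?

Game controller €50.61: electronics → 9.25% → €4.68
Tax on electronics = €4.68

€4.68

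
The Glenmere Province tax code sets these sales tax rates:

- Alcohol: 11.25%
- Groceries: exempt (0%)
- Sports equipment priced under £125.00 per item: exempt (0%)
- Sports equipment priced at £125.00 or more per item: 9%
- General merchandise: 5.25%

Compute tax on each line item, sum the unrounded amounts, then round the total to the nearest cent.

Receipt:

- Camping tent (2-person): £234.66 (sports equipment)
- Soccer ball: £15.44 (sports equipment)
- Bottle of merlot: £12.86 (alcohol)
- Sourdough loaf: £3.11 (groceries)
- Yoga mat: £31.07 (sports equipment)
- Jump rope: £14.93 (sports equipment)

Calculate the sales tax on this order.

Camping tent (2-person) £234.66: sports equipment, £125.00 or more → 9% → £21.1194
Soccer ball £15.44: sports equipment, under £125.00 → 0% → £0.00
Bottle of merlot £12.86: alcohol → 11.25% → £1.44675
Sourdough loaf £3.11: groceries → 0% → £0.00
Yoga mat £31.07: sports equipment, under £125.00 → 0% → £0.00
Jump rope £14.93: sports equipment, under £125.00 → 0% → £0.00
Unrounded tax sum = £22.56615 → £22.57

£22.57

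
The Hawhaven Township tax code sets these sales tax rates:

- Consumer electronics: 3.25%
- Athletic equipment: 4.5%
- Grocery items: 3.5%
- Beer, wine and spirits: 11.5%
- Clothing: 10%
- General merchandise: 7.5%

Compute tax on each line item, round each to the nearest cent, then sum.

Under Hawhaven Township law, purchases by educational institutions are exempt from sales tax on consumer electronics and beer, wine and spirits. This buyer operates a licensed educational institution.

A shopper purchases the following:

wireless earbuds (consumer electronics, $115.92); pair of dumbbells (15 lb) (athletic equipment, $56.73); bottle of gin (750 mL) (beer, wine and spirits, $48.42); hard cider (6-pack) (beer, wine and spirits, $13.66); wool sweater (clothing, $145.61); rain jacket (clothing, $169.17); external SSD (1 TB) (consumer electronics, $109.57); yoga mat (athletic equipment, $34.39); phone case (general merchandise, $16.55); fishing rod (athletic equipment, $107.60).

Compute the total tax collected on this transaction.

$41.66

Wireless earbuds $115.92: consumer electronics, buyer-exempt → 0% → $0.00
Pair of dumbbells (15 lb) $56.73: athletic equipment → 4.5% → $2.55
Bottle of gin (750 mL) $48.42: beer, wine and spirits, buyer-exempt → 0% → $0.00
Hard cider (6-pack) $13.66: beer, wine and spirits, buyer-exempt → 0% → $0.00
Wool sweater $145.61: clothing → 10% → $14.56
Rain jacket $169.17: clothing → 10% → $16.92
External SSD (1 TB) $109.57: consumer electronics, buyer-exempt → 0% → $0.00
Yoga mat $34.39: athletic equipment → 4.5% → $1.55
Phone case $16.55: general merchandise → 7.5% → $1.24
Fishing rod $107.60: athletic equipment → 4.5% → $4.84
Total tax = $2.55 + $14.56 + $16.92 + $1.55 + $1.24 + $4.84 = $41.66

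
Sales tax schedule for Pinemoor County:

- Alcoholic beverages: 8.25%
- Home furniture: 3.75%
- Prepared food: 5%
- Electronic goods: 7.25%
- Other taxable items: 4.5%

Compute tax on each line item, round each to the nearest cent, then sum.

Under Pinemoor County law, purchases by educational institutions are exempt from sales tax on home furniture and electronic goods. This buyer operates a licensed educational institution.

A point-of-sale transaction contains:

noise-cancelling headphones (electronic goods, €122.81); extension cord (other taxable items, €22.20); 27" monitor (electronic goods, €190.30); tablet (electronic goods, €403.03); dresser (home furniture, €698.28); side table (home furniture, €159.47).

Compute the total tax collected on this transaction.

Noise-cancelling headphones €122.81: electronic goods, buyer-exempt → 0% → €0.00
Extension cord €22.20: other taxable items → 4.5% → €1.00
27" monitor €190.30: electronic goods, buyer-exempt → 0% → €0.00
Tablet €403.03: electronic goods, buyer-exempt → 0% → €0.00
Dresser €698.28: home furniture, buyer-exempt → 0% → €0.00
Side table €159.47: home furniture, buyer-exempt → 0% → €0.00
Total tax = €1.00

€1.00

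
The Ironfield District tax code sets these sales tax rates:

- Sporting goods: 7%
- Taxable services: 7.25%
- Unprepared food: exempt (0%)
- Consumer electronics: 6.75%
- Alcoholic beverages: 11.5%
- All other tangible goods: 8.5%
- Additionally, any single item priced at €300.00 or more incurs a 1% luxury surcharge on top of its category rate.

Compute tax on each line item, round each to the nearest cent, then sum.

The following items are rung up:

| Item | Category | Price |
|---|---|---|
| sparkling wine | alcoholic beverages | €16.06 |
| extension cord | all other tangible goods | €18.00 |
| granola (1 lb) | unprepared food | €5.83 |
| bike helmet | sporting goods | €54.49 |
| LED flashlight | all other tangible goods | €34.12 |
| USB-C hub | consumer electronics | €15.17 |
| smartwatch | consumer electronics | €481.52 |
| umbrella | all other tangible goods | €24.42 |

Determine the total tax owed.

Sparkling wine €16.06: alcoholic beverages → 11.5% → €1.85
Extension cord €18.00: all other tangible goods → 8.5% → €1.53
Granola (1 lb) €5.83: unprepared food → 0% → €0.00
Bike helmet €54.49: sporting goods → 7% → €3.81
LED flashlight €34.12: all other tangible goods → 8.5% → €2.90
USB-C hub €15.17: consumer electronics → 6.75% → €1.02
Smartwatch €481.52: consumer electronics → 6.75% + 1% surcharge = 7.75% → €37.32
Umbrella €24.42: all other tangible goods → 8.5% → €2.08
Total tax = €1.85 + €1.53 + €3.81 + €2.90 + €1.02 + €37.32 + €2.08 = €50.51

€50.51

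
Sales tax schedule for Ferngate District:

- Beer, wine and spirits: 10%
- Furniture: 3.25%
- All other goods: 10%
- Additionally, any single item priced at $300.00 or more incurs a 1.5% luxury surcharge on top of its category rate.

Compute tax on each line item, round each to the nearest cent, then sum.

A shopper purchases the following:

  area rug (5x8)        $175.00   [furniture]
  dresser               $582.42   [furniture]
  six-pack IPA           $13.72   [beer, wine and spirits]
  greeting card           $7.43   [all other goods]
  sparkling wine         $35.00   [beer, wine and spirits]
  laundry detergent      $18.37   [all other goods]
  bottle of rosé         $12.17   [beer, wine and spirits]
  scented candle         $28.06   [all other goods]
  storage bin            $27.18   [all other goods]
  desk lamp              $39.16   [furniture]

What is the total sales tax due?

$48.82

Area rug (5x8) $175.00: furniture → 3.25% → $5.69
Dresser $582.42: furniture → 3.25% + 1.5% surcharge = 4.75% → $27.66
Six-pack IPA $13.72: beer, wine and spirits → 10% → $1.37
Greeting card $7.43: all other goods → 10% → $0.74
Sparkling wine $35.00: beer, wine and spirits → 10% → $3.50
Laundry detergent $18.37: all other goods → 10% → $1.84
Bottle of rosé $12.17: beer, wine and spirits → 10% → $1.22
Scented candle $28.06: all other goods → 10% → $2.81
Storage bin $27.18: all other goods → 10% → $2.72
Desk lamp $39.16: furniture → 3.25% → $1.27
Total tax = $5.69 + $27.66 + $1.37 + $0.74 + $3.50 + $1.84 + $1.22 + $2.81 + $2.72 + $1.27 = $48.82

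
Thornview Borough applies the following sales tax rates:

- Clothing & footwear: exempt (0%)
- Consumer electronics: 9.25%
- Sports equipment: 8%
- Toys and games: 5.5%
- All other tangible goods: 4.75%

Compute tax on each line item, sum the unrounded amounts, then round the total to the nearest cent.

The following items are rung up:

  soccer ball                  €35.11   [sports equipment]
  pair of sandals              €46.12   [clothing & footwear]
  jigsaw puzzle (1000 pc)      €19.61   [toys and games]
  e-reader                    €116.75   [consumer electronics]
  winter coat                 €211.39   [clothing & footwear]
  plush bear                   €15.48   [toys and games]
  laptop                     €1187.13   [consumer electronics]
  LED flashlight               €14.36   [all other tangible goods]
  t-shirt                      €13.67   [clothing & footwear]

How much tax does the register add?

€126.03

Soccer ball €35.11: sports equipment → 8% → €2.8088
Pair of sandals €46.12: clothing & footwear → 0% → €0.00
Jigsaw puzzle (1000 pc) €19.61: toys and games → 5.5% → €1.07855
E-reader €116.75: consumer electronics → 9.25% → €10.799375
Winter coat €211.39: clothing & footwear → 0% → €0.00
Plush bear €15.48: toys and games → 5.5% → €0.8514
Laptop €1187.13: consumer electronics → 9.25% → €109.809525
LED flashlight €14.36: all other tangible goods → 4.75% → €0.6821
T-shirt €13.67: clothing & footwear → 0% → €0.00
Unrounded tax sum = €126.02975 → €126.03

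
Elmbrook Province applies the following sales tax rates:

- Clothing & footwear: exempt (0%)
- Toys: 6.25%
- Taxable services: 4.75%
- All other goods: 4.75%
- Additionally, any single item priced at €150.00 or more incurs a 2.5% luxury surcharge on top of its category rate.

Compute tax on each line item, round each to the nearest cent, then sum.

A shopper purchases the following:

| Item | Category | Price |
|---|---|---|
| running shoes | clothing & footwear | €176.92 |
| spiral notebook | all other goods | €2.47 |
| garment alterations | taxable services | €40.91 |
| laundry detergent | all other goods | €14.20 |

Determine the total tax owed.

Running shoes €176.92: clothing & footwear → 0% + 2.5% surcharge = 2.5% → €4.42
Spiral notebook €2.47: all other goods → 4.75% → €0.12
Garment alterations €40.91: taxable services → 4.75% → €1.94
Laundry detergent €14.20: all other goods → 4.75% → €0.67
Total tax = €4.42 + €0.12 + €1.94 + €0.67 = €7.15

€7.15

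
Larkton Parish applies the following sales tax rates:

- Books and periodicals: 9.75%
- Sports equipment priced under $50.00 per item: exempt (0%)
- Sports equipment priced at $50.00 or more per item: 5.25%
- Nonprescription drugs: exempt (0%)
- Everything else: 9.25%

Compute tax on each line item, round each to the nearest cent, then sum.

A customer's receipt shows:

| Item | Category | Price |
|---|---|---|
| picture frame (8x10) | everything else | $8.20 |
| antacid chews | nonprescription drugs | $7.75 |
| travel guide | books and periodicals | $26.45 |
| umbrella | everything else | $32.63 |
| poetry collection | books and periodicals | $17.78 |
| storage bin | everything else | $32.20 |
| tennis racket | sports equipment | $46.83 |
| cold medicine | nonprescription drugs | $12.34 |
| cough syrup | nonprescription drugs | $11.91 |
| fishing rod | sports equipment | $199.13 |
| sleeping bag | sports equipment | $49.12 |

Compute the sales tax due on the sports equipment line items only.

$10.45

Tennis racket $46.83: sports equipment, under $50.00 → 0% → $0.00
Fishing rod $199.13: sports equipment, $50.00 or more → 5.25% → $10.45
Sleeping bag $49.12: sports equipment, under $50.00 → 0% → $0.00
Tax on sports equipment = $0.00 + $10.45 + $0.00 = $10.45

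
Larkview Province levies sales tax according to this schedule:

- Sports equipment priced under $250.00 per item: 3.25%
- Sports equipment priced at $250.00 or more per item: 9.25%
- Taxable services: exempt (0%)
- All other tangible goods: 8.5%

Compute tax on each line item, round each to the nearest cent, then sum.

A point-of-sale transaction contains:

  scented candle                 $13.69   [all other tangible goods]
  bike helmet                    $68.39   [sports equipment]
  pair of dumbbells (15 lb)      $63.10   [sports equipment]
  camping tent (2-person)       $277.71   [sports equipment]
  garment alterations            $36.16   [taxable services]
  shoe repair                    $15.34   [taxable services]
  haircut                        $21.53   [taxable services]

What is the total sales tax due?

$31.12

Scented candle $13.69: all other tangible goods → 8.5% → $1.16
Bike helmet $68.39: sports equipment, under $250.00 → 3.25% → $2.22
Pair of dumbbells (15 lb) $63.10: sports equipment, under $250.00 → 3.25% → $2.05
Camping tent (2-person) $277.71: sports equipment, $250.00 or more → 9.25% → $25.69
Garment alterations $36.16: taxable services → 0% → $0.00
Shoe repair $15.34: taxable services → 0% → $0.00
Haircut $21.53: taxable services → 0% → $0.00
Total tax = $1.16 + $2.22 + $2.05 + $25.69 = $31.12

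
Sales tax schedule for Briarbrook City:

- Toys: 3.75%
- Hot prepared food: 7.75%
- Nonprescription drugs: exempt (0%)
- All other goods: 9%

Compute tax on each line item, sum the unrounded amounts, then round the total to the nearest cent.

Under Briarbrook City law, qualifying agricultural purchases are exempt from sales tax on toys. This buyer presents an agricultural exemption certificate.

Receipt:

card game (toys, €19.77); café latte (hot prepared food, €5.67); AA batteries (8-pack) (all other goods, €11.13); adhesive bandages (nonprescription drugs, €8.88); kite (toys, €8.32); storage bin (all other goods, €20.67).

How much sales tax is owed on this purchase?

€3.30

Card game €19.77: toys, buyer-exempt → 0% → €0.00
Café latte €5.67: hot prepared food → 7.75% → €0.439425
AA batteries (8-pack) €11.13: all other goods → 9% → €1.0017
Adhesive bandages €8.88: nonprescription drugs → 0% → €0.00
Kite €8.32: toys, buyer-exempt → 0% → €0.00
Storage bin €20.67: all other goods → 9% → €1.8603
Unrounded tax sum = €3.301425 → €3.30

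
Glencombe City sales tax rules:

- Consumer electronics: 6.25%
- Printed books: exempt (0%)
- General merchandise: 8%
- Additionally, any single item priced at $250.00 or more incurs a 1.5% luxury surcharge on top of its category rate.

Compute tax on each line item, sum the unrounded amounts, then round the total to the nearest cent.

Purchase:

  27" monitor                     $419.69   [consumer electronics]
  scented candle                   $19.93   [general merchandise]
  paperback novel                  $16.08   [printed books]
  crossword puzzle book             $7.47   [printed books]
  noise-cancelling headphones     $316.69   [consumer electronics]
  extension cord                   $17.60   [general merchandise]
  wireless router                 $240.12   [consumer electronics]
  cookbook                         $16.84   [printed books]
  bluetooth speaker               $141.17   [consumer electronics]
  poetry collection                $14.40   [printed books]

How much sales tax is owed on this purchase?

27" monitor $419.69: consumer electronics → 6.25% + 1.5% surcharge = 7.75% → $32.525975
Scented candle $19.93: general merchandise → 8% → $1.5944
Paperback novel $16.08: printed books → 0% → $0.00
Crossword puzzle book $7.47: printed books → 0% → $0.00
Noise-cancelling headphones $316.69: consumer electronics → 6.25% + 1.5% surcharge = 7.75% → $24.543475
Extension cord $17.60: general merchandise → 8% → $1.408
Wireless router $240.12: consumer electronics → 6.25% → $15.0075
Cookbook $16.84: printed books → 0% → $0.00
Bluetooth speaker $141.17: consumer electronics → 6.25% → $8.823125
Poetry collection $14.40: printed books → 0% → $0.00
Unrounded tax sum = $83.902475 → $83.90

$83.90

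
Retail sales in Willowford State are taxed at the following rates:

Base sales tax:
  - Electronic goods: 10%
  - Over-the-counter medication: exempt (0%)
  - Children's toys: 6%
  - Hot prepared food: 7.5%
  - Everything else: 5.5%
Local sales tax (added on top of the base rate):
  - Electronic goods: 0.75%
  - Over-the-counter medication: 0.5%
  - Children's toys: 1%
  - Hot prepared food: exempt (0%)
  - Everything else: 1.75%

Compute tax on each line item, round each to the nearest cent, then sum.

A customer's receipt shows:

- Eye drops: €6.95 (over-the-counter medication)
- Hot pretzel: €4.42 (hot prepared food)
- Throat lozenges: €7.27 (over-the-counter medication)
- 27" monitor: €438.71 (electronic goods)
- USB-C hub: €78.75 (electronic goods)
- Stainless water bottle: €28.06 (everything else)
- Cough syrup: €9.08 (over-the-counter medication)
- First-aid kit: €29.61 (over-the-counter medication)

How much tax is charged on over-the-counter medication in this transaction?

€0.27

Eye drops €6.95: over-the-counter medication → 0% + 0.5% local = 0.5% → €0.03
Throat lozenges €7.27: over-the-counter medication → 0% + 0.5% local = 0.5% → €0.04
Cough syrup €9.08: over-the-counter medication → 0% + 0.5% local = 0.5% → €0.05
First-aid kit €29.61: over-the-counter medication → 0% + 0.5% local = 0.5% → €0.15
Tax on over-the-counter medication = €0.03 + €0.04 + €0.05 + €0.15 = €0.27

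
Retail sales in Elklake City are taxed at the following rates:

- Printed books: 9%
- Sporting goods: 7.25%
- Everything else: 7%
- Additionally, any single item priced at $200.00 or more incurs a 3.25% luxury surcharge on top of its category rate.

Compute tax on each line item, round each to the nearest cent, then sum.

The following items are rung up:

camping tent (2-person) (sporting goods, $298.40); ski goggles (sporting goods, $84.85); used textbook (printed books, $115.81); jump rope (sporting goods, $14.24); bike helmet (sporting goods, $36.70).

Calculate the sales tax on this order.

$51.59

Camping tent (2-person) $298.40: sporting goods → 7.25% + 3.25% surcharge = 10.5% → $31.33
Ski goggles $84.85: sporting goods → 7.25% → $6.15
Used textbook $115.81: printed books → 9% → $10.42
Jump rope $14.24: sporting goods → 7.25% → $1.03
Bike helmet $36.70: sporting goods → 7.25% → $2.66
Total tax = $31.33 + $6.15 + $10.42 + $1.03 + $2.66 = $51.59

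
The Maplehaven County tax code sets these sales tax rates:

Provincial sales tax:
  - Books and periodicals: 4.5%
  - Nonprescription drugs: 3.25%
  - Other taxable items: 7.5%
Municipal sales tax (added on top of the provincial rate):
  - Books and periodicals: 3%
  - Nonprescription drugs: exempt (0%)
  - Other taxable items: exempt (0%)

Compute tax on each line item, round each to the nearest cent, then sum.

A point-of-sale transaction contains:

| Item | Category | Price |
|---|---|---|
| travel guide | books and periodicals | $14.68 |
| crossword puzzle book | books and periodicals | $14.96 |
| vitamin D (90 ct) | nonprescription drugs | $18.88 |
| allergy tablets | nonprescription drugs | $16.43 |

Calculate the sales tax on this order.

Travel guide $14.68: books and periodicals → 4.5% + 3% municipal = 7.5% → $1.10
Crossword puzzle book $14.96: books and periodicals → 4.5% + 3% municipal = 7.5% → $1.12
Vitamin D (90 ct) $18.88: nonprescription drugs → 3.25% + 0% municipal = 3.25% → $0.61
Allergy tablets $16.43: nonprescription drugs → 3.25% + 0% municipal = 3.25% → $0.53
Total tax = $1.10 + $1.12 + $0.61 + $0.53 = $3.36

$3.36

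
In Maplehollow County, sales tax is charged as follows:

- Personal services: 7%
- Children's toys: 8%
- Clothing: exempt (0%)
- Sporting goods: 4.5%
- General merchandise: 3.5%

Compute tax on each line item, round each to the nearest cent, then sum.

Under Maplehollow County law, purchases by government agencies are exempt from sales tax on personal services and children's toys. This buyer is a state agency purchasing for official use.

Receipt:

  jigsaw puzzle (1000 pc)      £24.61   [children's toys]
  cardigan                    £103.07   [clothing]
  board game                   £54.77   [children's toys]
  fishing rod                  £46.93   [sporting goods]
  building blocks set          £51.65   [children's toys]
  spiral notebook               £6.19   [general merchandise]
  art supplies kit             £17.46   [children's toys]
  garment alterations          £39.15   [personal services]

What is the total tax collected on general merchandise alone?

£0.22

Spiral notebook £6.19: general merchandise → 3.5% → £0.22
Tax on general merchandise = £0.22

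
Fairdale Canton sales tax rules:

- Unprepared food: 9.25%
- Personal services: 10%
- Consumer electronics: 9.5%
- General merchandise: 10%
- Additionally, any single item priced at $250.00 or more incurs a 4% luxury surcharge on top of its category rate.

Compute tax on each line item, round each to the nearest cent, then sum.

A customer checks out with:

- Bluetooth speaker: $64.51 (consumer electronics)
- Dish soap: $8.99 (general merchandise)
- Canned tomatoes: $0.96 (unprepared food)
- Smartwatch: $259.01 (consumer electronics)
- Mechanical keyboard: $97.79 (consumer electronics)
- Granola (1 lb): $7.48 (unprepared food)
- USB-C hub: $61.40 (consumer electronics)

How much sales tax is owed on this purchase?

$57.90

Bluetooth speaker $64.51: consumer electronics → 9.5% → $6.13
Dish soap $8.99: general merchandise → 10% → $0.90
Canned tomatoes $0.96: unprepared food → 9.25% → $0.09
Smartwatch $259.01: consumer electronics → 9.5% + 4% surcharge = 13.5% → $34.97
Mechanical keyboard $97.79: consumer electronics → 9.5% → $9.29
Granola (1 lb) $7.48: unprepared food → 9.25% → $0.69
USB-C hub $61.40: consumer electronics → 9.5% → $5.83
Total tax = $6.13 + $0.90 + $0.09 + $34.97 + $9.29 + $0.69 + $5.83 = $57.90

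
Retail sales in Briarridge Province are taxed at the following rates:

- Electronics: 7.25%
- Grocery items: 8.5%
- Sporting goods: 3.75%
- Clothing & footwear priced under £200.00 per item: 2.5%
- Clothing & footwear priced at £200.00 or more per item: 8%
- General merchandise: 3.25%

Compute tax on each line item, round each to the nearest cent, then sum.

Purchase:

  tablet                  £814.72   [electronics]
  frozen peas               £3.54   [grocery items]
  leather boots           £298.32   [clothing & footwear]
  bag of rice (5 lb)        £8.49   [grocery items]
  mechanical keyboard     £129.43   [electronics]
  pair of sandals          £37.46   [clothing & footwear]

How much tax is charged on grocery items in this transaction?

£1.02

Frozen peas £3.54: grocery items → 8.5% → £0.30
Bag of rice (5 lb) £8.49: grocery items → 8.5% → £0.72
Tax on grocery items = £0.30 + £0.72 = £1.02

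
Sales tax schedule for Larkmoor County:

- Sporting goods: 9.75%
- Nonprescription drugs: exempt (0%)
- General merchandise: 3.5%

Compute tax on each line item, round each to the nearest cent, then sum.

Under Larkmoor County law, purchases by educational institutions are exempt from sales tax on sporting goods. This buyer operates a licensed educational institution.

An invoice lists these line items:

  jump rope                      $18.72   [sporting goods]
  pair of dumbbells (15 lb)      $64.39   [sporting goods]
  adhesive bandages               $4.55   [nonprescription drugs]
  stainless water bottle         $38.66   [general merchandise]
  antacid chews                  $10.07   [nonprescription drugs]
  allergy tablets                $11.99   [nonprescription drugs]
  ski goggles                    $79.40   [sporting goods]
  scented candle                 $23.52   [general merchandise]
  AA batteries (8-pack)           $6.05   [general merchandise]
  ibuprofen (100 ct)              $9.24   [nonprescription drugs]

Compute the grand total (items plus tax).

Jump rope $18.72: sporting goods, buyer-exempt → 0% → $0.00
Pair of dumbbells (15 lb) $64.39: sporting goods, buyer-exempt → 0% → $0.00
Adhesive bandages $4.55: nonprescription drugs → 0% → $0.00
Stainless water bottle $38.66: general merchandise → 3.5% → $1.35
Antacid chews $10.07: nonprescription drugs → 0% → $0.00
Allergy tablets $11.99: nonprescription drugs → 0% → $0.00
Ski goggles $79.40: sporting goods, buyer-exempt → 0% → $0.00
Scented candle $23.52: general merchandise → 3.5% → $0.82
AA batteries (8-pack) $6.05: general merchandise → 3.5% → $0.21
Ibuprofen (100 ct) $9.24: nonprescription drugs → 0% → $0.00
Subtotal = $266.59; tax = $2.38; total due = $268.97

$268.97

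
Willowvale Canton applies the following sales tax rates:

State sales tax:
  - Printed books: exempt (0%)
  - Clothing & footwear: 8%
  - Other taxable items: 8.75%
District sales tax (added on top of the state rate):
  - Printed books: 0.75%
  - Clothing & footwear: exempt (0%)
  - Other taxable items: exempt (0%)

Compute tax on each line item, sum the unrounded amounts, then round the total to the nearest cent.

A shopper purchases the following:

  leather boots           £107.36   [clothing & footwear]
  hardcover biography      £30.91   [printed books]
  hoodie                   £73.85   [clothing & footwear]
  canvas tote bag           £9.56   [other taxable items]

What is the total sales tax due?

£15.57

Leather boots £107.36: clothing & footwear → 8% + 0% district = 8% → £8.5888
Hardcover biography £30.91: printed books → 0% + 0.75% district = 0.75% → £0.231825
Hoodie £73.85: clothing & footwear → 8% + 0% district = 8% → £5.908
Canvas tote bag £9.56: other taxable items → 8.75% + 0% district = 8.75% → £0.8365
Unrounded tax sum = £15.565125 → £15.57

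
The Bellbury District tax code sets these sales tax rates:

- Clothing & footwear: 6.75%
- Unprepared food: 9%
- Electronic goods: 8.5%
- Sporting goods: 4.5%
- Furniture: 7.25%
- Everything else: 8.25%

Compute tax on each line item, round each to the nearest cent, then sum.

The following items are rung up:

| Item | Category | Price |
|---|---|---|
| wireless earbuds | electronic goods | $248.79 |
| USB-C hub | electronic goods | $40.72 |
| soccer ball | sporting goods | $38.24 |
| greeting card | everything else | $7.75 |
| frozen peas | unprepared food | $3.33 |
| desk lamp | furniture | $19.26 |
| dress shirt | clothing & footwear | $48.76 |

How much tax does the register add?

$31.96

Wireless earbuds $248.79: electronic goods → 8.5% → $21.15
USB-C hub $40.72: electronic goods → 8.5% → $3.46
Soccer ball $38.24: sporting goods → 4.5% → $1.72
Greeting card $7.75: everything else → 8.25% → $0.64
Frozen peas $3.33: unprepared food → 9% → $0.30
Desk lamp $19.26: furniture → 7.25% → $1.40
Dress shirt $48.76: clothing & footwear → 6.75% → $3.29
Total tax = $21.15 + $3.46 + $1.72 + $0.64 + $0.30 + $1.40 + $3.29 = $31.96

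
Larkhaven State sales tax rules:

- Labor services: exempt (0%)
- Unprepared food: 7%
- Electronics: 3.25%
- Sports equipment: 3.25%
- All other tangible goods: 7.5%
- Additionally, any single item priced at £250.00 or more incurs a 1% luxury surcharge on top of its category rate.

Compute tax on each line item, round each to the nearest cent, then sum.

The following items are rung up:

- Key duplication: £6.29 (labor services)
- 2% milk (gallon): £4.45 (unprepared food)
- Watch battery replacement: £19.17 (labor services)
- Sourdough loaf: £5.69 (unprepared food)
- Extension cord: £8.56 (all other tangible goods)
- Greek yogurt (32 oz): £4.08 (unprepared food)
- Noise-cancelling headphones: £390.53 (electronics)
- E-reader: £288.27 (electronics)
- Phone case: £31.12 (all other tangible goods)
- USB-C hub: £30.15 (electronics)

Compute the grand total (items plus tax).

£822.11

Key duplication £6.29: labor services → 0% → £0.00
2% milk (gallon) £4.45: unprepared food → 7% → £0.31
Watch battery replacement £19.17: labor services → 0% → £0.00
Sourdough loaf £5.69: unprepared food → 7% → £0.40
Extension cord £8.56: all other tangible goods → 7.5% → £0.64
Greek yogurt (32 oz) £4.08: unprepared food → 7% → £0.29
Noise-cancelling headphones £390.53: electronics → 3.25% + 1% surcharge = 4.25% → £16.60
E-reader £288.27: electronics → 3.25% + 1% surcharge = 4.25% → £12.25
Phone case £31.12: all other tangible goods → 7.5% → £2.33
USB-C hub £30.15: electronics → 3.25% → £0.98
Subtotal = £788.31; tax = £33.80; total due = £822.11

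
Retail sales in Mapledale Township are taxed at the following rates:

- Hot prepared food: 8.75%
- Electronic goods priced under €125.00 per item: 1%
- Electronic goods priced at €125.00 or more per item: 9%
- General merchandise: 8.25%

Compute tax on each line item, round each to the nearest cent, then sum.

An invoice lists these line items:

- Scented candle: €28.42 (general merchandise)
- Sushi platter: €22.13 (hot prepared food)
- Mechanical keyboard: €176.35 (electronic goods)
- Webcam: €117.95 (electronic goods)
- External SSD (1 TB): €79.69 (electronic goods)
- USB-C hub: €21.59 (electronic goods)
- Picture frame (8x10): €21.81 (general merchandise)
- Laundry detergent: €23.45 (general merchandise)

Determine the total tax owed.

€26.08

Scented candle €28.42: general merchandise → 8.25% → €2.34
Sushi platter €22.13: hot prepared food → 8.75% → €1.94
Mechanical keyboard €176.35: electronic goods, €125.00 or more → 9% → €15.87
Webcam €117.95: electronic goods, under €125.00 → 1% → €1.18
External SSD (1 TB) €79.69: electronic goods, under €125.00 → 1% → €0.80
USB-C hub €21.59: electronic goods, under €125.00 → 1% → €0.22
Picture frame (8x10) €21.81: general merchandise → 8.25% → €1.80
Laundry detergent €23.45: general merchandise → 8.25% → €1.93
Total tax = €2.34 + €1.94 + €15.87 + €1.18 + €0.80 + €0.22 + €1.80 + €1.93 = €26.08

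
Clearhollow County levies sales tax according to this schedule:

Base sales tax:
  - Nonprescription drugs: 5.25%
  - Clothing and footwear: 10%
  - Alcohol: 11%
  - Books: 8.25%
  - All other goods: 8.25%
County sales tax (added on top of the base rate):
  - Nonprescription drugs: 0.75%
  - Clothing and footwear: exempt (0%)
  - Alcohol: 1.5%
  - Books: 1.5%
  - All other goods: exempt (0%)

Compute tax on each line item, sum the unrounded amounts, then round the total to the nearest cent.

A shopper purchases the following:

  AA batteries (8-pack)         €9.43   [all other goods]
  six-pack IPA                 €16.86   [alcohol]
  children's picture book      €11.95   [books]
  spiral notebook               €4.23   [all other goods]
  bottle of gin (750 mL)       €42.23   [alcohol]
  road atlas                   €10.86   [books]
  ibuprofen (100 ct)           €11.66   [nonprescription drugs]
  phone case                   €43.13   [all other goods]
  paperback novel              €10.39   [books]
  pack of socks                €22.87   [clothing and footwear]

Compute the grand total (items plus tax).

€201.91

AA batteries (8-pack) €9.43: all other goods → 8.25% + 0% county = 8.25% → €0.777975
Six-pack IPA €16.86: alcohol → 11% + 1.5% county = 12.5% → €2.1075
Children's picture book €11.95: books → 8.25% + 1.5% county = 9.75% → €1.165125
Spiral notebook €4.23: all other goods → 8.25% + 0% county = 8.25% → €0.348975
Bottle of gin (750 mL) €42.23: alcohol → 11% + 1.5% county = 12.5% → €5.27875
Road atlas €10.86: books → 8.25% + 1.5% county = 9.75% → €1.05885
Ibuprofen (100 ct) €11.66: nonprescription drugs → 5.25% + 0.75% county = 6% → €0.6996
Phone case €43.13: all other goods → 8.25% + 0% county = 8.25% → €3.558225
Paperback novel €10.39: books → 8.25% + 1.5% county = 9.75% → €1.013025
Pack of socks €22.87: clothing and footwear → 10% + 0% county = 10% → €2.287
Subtotal = €183.61; unrounded tax = €18.295025 → €18.30; total due = €201.91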